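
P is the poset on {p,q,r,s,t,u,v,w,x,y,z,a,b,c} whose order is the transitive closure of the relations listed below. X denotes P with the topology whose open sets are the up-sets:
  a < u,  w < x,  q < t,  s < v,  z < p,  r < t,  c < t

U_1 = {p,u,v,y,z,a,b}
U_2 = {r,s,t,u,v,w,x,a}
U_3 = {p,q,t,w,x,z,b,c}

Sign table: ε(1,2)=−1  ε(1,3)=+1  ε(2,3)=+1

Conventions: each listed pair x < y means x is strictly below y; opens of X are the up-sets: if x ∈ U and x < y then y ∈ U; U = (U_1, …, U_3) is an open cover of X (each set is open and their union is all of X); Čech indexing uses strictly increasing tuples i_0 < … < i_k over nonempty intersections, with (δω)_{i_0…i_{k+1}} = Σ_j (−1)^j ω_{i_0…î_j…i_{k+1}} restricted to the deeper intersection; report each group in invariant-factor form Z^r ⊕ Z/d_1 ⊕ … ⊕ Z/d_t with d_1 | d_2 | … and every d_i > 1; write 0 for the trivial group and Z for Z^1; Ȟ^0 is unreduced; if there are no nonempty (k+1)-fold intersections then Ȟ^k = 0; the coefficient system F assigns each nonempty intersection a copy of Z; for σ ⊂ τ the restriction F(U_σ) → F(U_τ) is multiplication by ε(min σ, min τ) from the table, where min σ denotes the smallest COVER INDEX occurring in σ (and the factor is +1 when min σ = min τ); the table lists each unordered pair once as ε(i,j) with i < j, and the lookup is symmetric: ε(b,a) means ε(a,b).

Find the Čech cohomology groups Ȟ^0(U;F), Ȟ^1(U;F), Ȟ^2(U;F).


nonempty intersections:
  U12={u,v,a} U13={p,z,b} U23={t,w,x}
C dims 3,3; δ0: rk 3, SNF 1^2·2
Ȟ^0: (3−3)−0=0 ⇒ 0
Ȟ^1: (3−0)−3=0 plus torsion [2] ⇒ Z/2
Ȟ^2: (0−0)−0=0 ⇒ 0

Ȟ^0 = 0,  Ȟ^1 = Z/2,  Ȟ^2 = 0


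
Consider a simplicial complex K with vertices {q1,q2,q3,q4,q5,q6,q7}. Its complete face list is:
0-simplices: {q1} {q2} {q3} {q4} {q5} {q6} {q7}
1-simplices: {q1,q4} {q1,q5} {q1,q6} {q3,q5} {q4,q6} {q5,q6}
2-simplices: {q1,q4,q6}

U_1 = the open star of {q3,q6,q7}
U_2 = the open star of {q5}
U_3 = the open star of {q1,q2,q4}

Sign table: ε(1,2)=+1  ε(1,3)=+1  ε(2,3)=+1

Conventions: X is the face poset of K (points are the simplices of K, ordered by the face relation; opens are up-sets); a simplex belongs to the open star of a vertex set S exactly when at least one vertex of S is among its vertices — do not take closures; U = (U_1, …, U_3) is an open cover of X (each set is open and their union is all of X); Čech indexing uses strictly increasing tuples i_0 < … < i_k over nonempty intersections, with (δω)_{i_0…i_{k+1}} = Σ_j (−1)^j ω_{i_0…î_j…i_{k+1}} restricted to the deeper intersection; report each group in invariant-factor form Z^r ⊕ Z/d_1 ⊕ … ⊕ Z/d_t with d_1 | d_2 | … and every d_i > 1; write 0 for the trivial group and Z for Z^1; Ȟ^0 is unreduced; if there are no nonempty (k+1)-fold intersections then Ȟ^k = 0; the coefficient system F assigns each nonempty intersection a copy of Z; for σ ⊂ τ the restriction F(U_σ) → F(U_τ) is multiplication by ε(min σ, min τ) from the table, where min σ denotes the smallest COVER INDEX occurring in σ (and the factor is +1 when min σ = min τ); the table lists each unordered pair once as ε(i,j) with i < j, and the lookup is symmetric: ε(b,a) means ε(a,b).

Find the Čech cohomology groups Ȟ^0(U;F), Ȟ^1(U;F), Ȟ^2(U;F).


Ȟ^0(U;F) ≅ Z, Ȟ^1(U;F) ≅ Z and Ȟ^2(U;F) ≅ 0

cover nerve:
  U1={{q3},{q6},{q7},{q1,q6},{q3,q5},{q4,q6},{q5,q6},{q1,q4,q6}} U2={{q5},{q1,q5},{q3,q5},{q5,q6}} U3={{q1},{q2},{q4},{q1,q4},{q1,q5},{q1,q6},{q4,q6},{q1,q4,q6}}
  U12={{q3,q5},{q5,q6}} U13={{q1,q6},{q4,q6},{q1,q4,q6}} U23={{q1,q5}}
C dims 3,3; δ0: rk 2, SNF 1^2
Ȟ^0: (3−2)−0=1 ⇒ Z
Ȟ^1: (3−0)−2=1 ⇒ Z
Ȟ^2: (0−0)−0=0 ⇒ 0


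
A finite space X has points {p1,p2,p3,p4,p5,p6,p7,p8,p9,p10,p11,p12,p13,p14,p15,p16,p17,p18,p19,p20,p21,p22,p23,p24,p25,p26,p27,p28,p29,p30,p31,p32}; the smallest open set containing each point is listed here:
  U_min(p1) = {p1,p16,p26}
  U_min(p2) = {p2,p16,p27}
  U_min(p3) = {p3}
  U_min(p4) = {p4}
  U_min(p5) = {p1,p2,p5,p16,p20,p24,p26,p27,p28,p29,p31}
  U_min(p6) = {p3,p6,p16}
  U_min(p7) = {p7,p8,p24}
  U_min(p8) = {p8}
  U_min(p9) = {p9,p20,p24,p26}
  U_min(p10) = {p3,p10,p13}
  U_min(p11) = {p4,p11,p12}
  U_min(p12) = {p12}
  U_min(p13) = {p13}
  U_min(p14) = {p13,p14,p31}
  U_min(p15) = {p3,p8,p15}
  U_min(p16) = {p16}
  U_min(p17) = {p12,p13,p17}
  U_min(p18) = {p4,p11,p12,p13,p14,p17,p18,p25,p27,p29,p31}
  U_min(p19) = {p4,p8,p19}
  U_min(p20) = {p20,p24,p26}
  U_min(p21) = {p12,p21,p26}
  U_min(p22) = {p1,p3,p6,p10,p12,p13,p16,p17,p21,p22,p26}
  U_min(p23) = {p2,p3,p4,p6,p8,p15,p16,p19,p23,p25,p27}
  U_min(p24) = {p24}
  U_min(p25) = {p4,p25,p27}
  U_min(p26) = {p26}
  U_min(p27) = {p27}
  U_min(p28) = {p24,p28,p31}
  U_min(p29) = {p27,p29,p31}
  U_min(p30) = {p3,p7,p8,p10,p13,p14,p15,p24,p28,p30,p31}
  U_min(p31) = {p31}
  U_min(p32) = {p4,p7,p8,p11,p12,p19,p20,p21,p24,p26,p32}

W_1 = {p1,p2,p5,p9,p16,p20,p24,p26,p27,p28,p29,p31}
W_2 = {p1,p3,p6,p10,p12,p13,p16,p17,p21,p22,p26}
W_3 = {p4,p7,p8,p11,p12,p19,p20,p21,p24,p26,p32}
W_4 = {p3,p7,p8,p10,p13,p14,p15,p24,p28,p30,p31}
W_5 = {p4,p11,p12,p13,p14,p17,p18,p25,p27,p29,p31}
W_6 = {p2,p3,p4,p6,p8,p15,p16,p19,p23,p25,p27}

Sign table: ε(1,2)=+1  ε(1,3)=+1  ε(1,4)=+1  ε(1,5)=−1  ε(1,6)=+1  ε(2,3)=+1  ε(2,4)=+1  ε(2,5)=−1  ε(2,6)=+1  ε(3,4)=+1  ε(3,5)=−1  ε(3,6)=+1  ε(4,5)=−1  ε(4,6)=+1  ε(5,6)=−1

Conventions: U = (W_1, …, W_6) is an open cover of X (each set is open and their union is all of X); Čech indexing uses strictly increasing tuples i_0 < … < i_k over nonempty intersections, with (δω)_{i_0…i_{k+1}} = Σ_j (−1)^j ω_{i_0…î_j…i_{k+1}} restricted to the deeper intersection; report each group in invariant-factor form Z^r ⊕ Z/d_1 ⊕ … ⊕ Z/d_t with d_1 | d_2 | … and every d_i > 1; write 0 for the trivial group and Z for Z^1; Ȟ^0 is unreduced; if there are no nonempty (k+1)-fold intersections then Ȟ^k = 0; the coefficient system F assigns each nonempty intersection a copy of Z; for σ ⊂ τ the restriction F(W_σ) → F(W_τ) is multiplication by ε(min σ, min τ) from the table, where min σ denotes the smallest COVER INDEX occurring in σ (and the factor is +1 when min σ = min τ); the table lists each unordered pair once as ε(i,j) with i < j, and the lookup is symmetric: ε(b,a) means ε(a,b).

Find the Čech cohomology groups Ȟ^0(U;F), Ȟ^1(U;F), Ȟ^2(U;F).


Ȟ^0(U;F) ≅ Z, Ȟ^1(U;F) ≅ 0, Ȟ^2(U;F) ≅ Z/2

intersection data:
  W12={p1,p16,p26} W13={p20,p24,p26} W14={p24,p28,p31} W15={p27,p29,p31} W16={p2,p16,p27} W23={p12,p21,p26} W24={p3,p10,p13} W25={p12,p13,p17} W26={p3,p6,p16} W34={p7,p8,p24} W35={p4,p11,p12} W36={p4,p8,p19} W45={p13,p14,p31} W46={p3,p8,p15} W56={p4,p25,p27}
  W123={p26} W126={p16} W134={p24} W145={p31} W156={p27} W235={p12} W245={p13} W246={p3} W346={p8} W356={p4}
C dims 6,15,10; δ0: rk 5, SNF 1^5; δ1: rk 10, SNF 1^9·2
Ȟ^0 = (6 − 5) − 0 = 1, so Ȟ^0 ≅ Z
Ȟ^1 = (15 − 10) − 5 = 0, so Ȟ^1 ≅ 0
Ȟ^2 = (10 − 0) − 10 = 0 plus torsion [2], so Ȟ^2 ≅ Z/2


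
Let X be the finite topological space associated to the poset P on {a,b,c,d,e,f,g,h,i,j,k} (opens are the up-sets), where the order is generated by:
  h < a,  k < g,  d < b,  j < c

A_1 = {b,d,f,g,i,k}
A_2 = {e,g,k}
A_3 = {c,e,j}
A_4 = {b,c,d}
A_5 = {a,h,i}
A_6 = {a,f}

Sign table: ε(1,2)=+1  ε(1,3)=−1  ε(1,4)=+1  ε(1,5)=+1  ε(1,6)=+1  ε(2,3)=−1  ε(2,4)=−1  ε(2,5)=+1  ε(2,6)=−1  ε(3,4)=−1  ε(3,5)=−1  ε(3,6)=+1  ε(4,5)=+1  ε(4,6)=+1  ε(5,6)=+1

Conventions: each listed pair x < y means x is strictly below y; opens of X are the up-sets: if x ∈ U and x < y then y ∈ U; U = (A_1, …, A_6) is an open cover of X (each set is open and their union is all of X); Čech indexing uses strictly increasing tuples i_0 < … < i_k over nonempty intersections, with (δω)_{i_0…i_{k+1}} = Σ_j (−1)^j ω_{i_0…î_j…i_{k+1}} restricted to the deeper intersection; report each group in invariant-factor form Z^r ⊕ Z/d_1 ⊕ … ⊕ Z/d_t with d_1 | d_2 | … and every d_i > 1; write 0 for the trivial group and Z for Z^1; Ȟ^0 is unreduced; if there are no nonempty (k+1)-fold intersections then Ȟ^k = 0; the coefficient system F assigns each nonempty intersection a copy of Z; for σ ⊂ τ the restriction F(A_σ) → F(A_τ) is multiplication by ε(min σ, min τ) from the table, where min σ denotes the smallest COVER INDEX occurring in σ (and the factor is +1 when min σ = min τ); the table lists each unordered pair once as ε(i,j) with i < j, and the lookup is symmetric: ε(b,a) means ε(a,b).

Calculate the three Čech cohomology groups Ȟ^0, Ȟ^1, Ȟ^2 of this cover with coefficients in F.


Ȟ^0(U;F) ≅ Z; Ȟ^1(U;F) ≅ Z^2; Ȟ^2(U;F) ≅ 0

nonempty intersections:
  A12={g,k} A14={b,d} A15={i} A16={f} A23={e} A34={c} A56={a}
C dims 6,7; δ0: rk 5, SNF 1^5
Ȟ^0: (6−5)−0=1 ⇒ Z
Ȟ^1: (7−0)−5=2 ⇒ Z^2
Ȟ^2: (0−0)−0=0 ⇒ 0


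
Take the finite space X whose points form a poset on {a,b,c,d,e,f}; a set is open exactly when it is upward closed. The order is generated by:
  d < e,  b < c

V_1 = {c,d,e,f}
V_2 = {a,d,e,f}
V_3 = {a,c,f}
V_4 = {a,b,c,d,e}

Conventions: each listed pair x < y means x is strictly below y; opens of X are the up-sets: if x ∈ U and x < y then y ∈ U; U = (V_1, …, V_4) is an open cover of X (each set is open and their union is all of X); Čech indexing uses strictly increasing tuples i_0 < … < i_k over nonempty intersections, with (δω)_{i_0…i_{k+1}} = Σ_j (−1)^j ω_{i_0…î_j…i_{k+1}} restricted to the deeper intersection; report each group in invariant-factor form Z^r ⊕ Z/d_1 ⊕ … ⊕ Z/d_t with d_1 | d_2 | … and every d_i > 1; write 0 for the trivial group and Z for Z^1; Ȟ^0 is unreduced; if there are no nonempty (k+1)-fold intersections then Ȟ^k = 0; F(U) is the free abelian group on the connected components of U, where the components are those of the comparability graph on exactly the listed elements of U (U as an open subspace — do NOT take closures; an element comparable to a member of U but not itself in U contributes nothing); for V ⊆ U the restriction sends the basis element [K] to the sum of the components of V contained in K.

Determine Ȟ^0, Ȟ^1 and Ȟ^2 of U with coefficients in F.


intersection data:
  V12={d,e,f} V13={c,f} V14={c,d,e} V23={a,f} V24={a,d,e} V34={a,c}
  V123={f} V124={d,e} V134={c} V234={a}
components per intersection:
  V1: {c} {d,e} {f}
  V2: {a} {d,e} {f}
  V3: {a} {c} {f}
  V4: {a} {b,c} {d,e}
  V12: {d,e} {f}
  V13: {c} {f}
  V14: {c} {d,e}
  V23: {a} {f}
  V24: {a} {d,e}
  V34: {a} {c}
  V123: {f}
  V124: {d,e}
  V134: {c}
  V234: {a}
C dims 12,12,4; δ0: rk 8, SNF 1^8; δ1: rk 4, SNF 1^4
Ȟ^0 = (12 − 8) − 0 = 4, so Ȟ^0 ≅ Z^4
Ȟ^1 = (12 − 4) − 8 = 0, so Ȟ^1 ≅ 0
Ȟ^2 = (4 − 0) − 4 = 0, so Ȟ^2 ≅ 0

Ȟ^0 = Z^4, Ȟ^1 = 0 and Ȟ^2 = 0


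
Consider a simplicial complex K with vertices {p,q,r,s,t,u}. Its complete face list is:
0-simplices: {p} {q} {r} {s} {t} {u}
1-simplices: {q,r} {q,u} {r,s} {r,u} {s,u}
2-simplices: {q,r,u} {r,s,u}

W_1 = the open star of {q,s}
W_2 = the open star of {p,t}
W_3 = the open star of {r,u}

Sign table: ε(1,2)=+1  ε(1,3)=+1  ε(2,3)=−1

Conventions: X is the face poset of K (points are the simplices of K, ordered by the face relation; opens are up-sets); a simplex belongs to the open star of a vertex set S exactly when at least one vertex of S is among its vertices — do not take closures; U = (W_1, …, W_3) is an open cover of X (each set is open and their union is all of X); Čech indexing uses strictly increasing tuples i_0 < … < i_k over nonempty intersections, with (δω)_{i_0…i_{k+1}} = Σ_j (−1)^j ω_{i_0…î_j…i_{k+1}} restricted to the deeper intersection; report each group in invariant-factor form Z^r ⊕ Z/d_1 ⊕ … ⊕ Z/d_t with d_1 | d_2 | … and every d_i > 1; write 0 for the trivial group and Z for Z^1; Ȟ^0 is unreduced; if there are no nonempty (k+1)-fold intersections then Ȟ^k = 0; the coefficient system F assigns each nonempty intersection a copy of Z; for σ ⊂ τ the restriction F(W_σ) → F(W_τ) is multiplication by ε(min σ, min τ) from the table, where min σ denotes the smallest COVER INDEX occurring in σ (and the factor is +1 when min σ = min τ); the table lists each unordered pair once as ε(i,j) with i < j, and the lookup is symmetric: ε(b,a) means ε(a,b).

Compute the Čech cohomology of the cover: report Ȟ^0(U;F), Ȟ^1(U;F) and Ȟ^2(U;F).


Ȟ^0(U;F) ≅ Z^2; Ȟ^1(U;F) ≅ 0; Ȟ^2(U;F) ≅ 0

nerve of the cover:
  W1={{q},{s},{q,r},{q,u},{r,s},{s,u},{q,r,u},{r,s,u}} W2={{p},{t}} W3={{r},{u},{q,r},{q,u},{r,s},{r,u},{s,u},{q,r,u},{r,s,u}}
  W13={{q,r},{q,u},{r,s},{s,u},{q,r,u},{r,s,u}}
C dims 3,1; δ0: rk 1, SNF 1^1
Ȟ^0 = (3 − 1) − 0 = 2, so Ȟ^0 ≅ Z^2
Ȟ^1 = (1 − 0) − 1 = 0, so Ȟ^1 ≅ 0
Ȟ^2 = (0 − 0) − 0 = 0, so Ȟ^2 ≅ 0


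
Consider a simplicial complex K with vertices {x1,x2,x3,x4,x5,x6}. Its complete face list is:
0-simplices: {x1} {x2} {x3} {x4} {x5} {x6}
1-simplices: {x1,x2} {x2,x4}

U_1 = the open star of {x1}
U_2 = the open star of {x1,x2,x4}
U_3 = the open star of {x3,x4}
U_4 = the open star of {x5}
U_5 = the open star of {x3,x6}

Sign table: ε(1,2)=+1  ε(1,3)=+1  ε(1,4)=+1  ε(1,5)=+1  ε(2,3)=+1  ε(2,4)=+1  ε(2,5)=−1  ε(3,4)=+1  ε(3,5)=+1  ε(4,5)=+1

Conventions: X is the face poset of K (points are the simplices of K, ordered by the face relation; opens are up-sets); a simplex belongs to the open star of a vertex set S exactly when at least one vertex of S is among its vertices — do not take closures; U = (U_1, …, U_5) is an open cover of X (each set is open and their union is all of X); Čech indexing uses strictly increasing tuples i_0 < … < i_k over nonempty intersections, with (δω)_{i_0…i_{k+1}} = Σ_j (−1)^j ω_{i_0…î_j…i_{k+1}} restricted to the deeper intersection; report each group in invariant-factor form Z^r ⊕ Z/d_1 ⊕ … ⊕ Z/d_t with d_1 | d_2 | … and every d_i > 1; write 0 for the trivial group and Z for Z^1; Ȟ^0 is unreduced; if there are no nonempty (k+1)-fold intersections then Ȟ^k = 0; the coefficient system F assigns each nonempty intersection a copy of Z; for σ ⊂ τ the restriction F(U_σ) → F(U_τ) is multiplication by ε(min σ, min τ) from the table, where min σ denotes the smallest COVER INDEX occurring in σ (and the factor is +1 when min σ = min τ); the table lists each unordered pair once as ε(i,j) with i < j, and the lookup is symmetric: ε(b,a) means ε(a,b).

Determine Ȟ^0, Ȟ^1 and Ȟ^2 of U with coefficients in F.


Ȟ^0(U;F) ≅ Z^2; Ȟ^1(U;F) ≅ 0; Ȟ^2(U;F) ≅ 0

cover nerve:
  U1={{x1},{x1,x2}} U2={{x1},{x2},{x4},{x1,x2},{x2,x4}} U3={{x3},{x4},{x2,x4}} U4={{x5}} U5={{x3},{x6}}
  U12={{x1},{x1,x2}} U23={{x4},{x2,x4}} U35={{x3}}
C dims 5,3; δ0: rk 3, SNF 1^3
Ȟ^0: (5−3)−0=2 ⇒ Z^2
Ȟ^1: (3−0)−3=0 ⇒ 0
Ȟ^2: (0−0)−0=0 ⇒ 0


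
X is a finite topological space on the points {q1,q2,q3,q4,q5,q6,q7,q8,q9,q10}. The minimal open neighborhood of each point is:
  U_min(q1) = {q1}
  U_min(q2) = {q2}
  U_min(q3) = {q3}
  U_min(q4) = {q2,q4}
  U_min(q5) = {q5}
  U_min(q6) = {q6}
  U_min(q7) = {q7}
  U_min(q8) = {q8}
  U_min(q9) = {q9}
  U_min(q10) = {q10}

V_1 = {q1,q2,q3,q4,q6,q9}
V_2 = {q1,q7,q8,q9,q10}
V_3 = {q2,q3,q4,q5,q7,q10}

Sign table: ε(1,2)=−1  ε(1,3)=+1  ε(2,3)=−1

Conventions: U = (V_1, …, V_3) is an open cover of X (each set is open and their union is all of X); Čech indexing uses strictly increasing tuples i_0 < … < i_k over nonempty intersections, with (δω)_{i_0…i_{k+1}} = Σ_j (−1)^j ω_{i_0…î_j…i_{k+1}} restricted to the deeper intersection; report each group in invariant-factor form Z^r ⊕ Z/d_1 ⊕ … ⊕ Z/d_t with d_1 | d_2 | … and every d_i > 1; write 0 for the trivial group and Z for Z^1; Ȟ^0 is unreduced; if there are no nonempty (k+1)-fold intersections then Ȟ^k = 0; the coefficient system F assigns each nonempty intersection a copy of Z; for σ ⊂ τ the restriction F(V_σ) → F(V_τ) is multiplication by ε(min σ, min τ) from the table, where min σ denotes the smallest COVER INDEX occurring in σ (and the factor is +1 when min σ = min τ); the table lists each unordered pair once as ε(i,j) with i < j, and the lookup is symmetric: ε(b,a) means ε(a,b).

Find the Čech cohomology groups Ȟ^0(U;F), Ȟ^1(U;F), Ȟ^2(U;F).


Ȟ^0(U;F) ≅ Z, Ȟ^1(U;F) ≅ Z and Ȟ^2(U;F) ≅ 0

nerve of the cover:
  V12={q1,q9} V13={q2,q3,q4} V23={q7,q10}
C dims 3,3; δ0: rk 2, SNF 1^2
Ȟ^0 = (3 − 2) − 0 = 1, so Ȟ^0 ≅ Z
Ȟ^1 = (3 − 0) − 2 = 1, so Ȟ^1 ≅ Z
Ȟ^2 = (0 − 0) − 0 = 0, so Ȟ^2 ≅ 0


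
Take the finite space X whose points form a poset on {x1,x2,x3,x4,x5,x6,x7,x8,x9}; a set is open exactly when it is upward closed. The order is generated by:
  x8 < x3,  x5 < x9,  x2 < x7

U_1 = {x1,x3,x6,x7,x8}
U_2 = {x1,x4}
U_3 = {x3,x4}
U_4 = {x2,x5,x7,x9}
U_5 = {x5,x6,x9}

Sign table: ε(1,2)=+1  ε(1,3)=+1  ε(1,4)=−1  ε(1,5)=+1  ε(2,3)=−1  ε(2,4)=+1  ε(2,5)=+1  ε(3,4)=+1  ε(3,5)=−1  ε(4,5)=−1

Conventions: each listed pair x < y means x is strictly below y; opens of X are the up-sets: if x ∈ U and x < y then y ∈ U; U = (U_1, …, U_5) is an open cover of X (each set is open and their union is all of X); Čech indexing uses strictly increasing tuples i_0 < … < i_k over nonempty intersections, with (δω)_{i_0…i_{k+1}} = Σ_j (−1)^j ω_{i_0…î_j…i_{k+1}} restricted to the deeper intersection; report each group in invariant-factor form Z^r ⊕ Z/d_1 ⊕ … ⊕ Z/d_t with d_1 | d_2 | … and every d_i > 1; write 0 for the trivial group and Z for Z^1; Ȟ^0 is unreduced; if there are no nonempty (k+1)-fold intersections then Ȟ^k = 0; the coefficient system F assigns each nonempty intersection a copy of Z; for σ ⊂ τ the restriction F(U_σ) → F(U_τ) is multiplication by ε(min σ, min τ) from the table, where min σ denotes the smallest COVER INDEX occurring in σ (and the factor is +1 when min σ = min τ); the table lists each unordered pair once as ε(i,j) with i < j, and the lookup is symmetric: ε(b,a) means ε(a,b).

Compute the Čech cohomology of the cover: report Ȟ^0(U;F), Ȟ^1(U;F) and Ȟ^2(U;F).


Ȟ^0(U;F) ≅ 0,  Ȟ^1(U;F) ≅ Z ⊕ Z/2,  Ȟ^2(U;F) ≅ 0

nonempty overlaps:
  U12={x1} U13={x3} U14={x7} U15={x6} U23={x4} U45={x5,x9}
C dims 5,6; δ0: rk 5, SNF 1^4·2
degree 0: 5−5−0 = 0 → Ȟ^0 ≅ 0
degree 1: 6−0−5 = 1 plus torsion [2] → Ȟ^1 ≅ Z ⊕ Z/2
degree 2: 0−0−0 = 0 → Ȟ^2 ≅ 0


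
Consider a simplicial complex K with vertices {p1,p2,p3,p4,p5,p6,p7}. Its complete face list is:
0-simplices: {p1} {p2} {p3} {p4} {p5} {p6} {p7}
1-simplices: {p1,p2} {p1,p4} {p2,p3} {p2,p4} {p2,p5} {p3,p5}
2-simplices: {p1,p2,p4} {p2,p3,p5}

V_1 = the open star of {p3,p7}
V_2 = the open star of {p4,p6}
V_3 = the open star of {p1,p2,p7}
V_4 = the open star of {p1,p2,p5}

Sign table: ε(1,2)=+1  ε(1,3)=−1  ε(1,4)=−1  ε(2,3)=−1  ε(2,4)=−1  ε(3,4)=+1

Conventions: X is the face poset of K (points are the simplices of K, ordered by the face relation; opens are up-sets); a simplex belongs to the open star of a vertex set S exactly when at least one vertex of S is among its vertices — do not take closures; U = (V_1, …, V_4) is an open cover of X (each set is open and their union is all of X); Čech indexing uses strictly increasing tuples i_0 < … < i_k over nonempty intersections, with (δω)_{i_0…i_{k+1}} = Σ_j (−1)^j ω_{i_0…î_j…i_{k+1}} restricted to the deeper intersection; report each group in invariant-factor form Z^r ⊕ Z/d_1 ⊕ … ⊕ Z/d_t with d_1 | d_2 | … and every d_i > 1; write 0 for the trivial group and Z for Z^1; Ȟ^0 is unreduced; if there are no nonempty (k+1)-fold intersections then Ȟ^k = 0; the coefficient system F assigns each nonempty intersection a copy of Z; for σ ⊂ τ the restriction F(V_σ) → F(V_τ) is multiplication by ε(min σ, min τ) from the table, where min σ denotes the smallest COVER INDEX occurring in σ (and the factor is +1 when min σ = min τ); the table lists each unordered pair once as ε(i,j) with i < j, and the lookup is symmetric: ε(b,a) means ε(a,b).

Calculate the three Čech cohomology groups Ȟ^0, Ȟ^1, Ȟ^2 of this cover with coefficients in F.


Ȟ^0 ≅ Z,  Ȟ^1 ≅ 0,  Ȟ^2 ≅ 0

nonempty overlaps:
  V1={{p3},{p7},{p2,p3},{p3,p5},{p2,p3,p5}} V2={{p4},{p6},{p1,p4},{p2,p4},{p1,p2,p4}} V3={{p1},{p2},{p7},{p1,p2},{p1,p4},{p2,p3},{p2,p4},{p2,p5},{p1,p2,p4},{p2,p3,p5}} V4={{p1},{p2},{p5},{p1,p2},{p1,p4},{p2,p3},{p2,p4},{p2,p5},{p3,p5},{p1,p2,p4},{p2,p3,p5}}
  V13={{p7},{p2,p3},{p2,p3,p5}} V14={{p2,p3},{p3,p5},{p2,p3,p5}} V23={{p1,p4},{p2,p4},{p1,p2,p4}} V24={{p1,p4},{p2,p4},{p1,p2,p4}} V34={{p1},{p2},{p1,p2},{p1,p4},{p2,p3},{p2,p4},{p2,p5},{p1,p2,p4},{p2,p3,p5}}
  V134={{p2,p3},{p2,p3,p5}} V234={{p1,p4},{p2,p4},{p1,p2,p4}}
C dims 4,5,2; δ0: rk 3, SNF 1^3; δ1: rk 2, SNF 1^2
degree 0: 4−3−0 = 1 → Ȟ^0 ≅ Z
degree 1: 5−2−3 = 0 → Ȟ^1 ≅ 0
degree 2: 2−0−2 = 0 → Ȟ^2 ≅ 0


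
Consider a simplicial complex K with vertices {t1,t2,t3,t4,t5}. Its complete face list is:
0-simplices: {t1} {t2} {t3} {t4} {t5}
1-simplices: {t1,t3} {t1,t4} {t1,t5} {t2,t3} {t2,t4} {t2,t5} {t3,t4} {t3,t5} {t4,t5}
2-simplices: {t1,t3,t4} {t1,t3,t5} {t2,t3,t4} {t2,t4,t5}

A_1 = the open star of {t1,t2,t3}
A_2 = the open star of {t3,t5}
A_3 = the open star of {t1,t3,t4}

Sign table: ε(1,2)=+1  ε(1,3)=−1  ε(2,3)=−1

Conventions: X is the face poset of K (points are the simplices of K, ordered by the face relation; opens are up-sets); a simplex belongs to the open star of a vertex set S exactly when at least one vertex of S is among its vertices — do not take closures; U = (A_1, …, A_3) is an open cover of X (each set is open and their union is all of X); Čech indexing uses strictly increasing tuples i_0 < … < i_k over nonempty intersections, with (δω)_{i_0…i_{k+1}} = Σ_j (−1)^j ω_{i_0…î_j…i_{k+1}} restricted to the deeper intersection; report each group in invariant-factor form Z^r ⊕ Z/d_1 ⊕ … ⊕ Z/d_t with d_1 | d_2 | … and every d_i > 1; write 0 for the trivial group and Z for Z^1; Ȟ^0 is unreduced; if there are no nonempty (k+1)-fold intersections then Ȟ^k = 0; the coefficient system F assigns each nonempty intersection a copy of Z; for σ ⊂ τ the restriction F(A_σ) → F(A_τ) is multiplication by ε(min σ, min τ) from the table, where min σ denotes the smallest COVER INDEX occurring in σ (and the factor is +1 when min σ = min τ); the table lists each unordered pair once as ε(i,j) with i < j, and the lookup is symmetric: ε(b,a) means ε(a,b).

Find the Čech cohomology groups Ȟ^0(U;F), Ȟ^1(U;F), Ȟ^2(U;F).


Ȟ^0 ≅ Z; Ȟ^1 ≅ 0; Ȟ^2 ≅ 0

nonempty overlaps:
  A1={{t1},{t2},{t3},{t1,t3},{t1,t4},{t1,t5},{t2,t3},{t2,t4},{t2,t5},{t3,t4},{t3,t5},{t1,t3,t4},{t1,t3,t5},{t2,t3,t4},{t2,t4,t5}} A2={{t3},{t5},{t1,t3},{t1,t5},{t2,t3},{t2,t5},{t3,t4},{t3,t5},{t4,t5},{t1,t3,t4},{t1,t3,t5},{t2,t3,t4},{t2,t4,t5}} A3={{t1},{t3},{t4},{t1,t3},{t1,t4},{t1,t5},{t2,t3},{t2,t4},{t3,t4},{t3,t5},{t4,t5},{t1,t3,t4},{t1,t3,t5},{t2,t3,t4},{t2,t4,t5}}
  A12={{t3},{t1,t3},{t1,t5},{t2,t3},{t2,t5},{t3,t4},{t3,t5},{t1,t3,t4},{t1,t3,t5},{t2,t3,t4},{t2,t4,t5}} A13={{t1},{t3},{t1,t3},{t1,t4},{t1,t5},{t2,t3},{t2,t4},{t3,t4},{t3,t5},{t1,t3,t4},{t1,t3,t5},{t2,t3,t4},{t2,t4,t5}} A23={{t3},{t1,t3},{t1,t5},{t2,t3},{t3,t4},{t3,t5},{t4,t5},{t1,t3,t4},{t1,t3,t5},{t2,t3,t4},{t2,t4,t5}}
  A123={{t3},{t1,t3},{t1,t5},{t2,t3},{t3,t4},{t3,t5},{t1,t3,t4},{t1,t3,t5},{t2,t3,t4},{t2,t4,t5}}
C dims 3,3,1; δ0: rk 2, SNF 1^2; δ1: rk 1, SNF 1^1
degree 0: 3−2−0 = 1 → Ȟ^0 ≅ Z
degree 1: 3−1−2 = 0 → Ȟ^1 ≅ 0
degree 2: 1−0−1 = 0 → Ȟ^2 ≅ 0


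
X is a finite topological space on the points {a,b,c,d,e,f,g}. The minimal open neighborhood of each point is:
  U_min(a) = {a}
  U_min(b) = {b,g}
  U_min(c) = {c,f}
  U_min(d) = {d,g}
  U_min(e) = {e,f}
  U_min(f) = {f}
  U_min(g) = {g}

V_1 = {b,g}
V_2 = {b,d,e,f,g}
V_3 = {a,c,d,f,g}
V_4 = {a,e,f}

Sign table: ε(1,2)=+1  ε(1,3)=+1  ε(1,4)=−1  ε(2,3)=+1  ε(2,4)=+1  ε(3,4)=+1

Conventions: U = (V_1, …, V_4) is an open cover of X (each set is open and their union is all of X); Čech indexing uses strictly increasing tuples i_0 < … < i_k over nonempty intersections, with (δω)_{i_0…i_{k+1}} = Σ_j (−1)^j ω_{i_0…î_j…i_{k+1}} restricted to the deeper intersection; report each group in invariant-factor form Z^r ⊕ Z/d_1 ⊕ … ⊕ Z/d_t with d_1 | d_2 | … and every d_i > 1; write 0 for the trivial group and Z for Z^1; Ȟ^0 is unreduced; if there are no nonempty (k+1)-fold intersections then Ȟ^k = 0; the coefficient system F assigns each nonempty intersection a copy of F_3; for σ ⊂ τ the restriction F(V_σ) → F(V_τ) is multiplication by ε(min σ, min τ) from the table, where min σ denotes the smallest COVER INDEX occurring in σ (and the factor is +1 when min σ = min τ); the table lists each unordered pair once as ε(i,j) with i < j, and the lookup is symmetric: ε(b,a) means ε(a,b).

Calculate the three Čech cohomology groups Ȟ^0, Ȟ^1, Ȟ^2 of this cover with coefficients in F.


nerve simplices:
  V12={b,g} V13={g} V23={d,f,g} V24={e,f} V34={a,f}
  V123={g} V234={f}
C dims 4,5,2; δ0: rk_F3 3; δ1: rk_F3 2
degree 0: 4−3−0 = 1 → Ȟ^0 ≅ Z/3
degree 1: 5−2−3 = 0 → Ȟ^1 ≅ 0
degree 2: 2−0−2 = 0 → Ȟ^2 ≅ 0

Ȟ^0 = Z/3, Ȟ^1 = 0 and Ȟ^2 = 0


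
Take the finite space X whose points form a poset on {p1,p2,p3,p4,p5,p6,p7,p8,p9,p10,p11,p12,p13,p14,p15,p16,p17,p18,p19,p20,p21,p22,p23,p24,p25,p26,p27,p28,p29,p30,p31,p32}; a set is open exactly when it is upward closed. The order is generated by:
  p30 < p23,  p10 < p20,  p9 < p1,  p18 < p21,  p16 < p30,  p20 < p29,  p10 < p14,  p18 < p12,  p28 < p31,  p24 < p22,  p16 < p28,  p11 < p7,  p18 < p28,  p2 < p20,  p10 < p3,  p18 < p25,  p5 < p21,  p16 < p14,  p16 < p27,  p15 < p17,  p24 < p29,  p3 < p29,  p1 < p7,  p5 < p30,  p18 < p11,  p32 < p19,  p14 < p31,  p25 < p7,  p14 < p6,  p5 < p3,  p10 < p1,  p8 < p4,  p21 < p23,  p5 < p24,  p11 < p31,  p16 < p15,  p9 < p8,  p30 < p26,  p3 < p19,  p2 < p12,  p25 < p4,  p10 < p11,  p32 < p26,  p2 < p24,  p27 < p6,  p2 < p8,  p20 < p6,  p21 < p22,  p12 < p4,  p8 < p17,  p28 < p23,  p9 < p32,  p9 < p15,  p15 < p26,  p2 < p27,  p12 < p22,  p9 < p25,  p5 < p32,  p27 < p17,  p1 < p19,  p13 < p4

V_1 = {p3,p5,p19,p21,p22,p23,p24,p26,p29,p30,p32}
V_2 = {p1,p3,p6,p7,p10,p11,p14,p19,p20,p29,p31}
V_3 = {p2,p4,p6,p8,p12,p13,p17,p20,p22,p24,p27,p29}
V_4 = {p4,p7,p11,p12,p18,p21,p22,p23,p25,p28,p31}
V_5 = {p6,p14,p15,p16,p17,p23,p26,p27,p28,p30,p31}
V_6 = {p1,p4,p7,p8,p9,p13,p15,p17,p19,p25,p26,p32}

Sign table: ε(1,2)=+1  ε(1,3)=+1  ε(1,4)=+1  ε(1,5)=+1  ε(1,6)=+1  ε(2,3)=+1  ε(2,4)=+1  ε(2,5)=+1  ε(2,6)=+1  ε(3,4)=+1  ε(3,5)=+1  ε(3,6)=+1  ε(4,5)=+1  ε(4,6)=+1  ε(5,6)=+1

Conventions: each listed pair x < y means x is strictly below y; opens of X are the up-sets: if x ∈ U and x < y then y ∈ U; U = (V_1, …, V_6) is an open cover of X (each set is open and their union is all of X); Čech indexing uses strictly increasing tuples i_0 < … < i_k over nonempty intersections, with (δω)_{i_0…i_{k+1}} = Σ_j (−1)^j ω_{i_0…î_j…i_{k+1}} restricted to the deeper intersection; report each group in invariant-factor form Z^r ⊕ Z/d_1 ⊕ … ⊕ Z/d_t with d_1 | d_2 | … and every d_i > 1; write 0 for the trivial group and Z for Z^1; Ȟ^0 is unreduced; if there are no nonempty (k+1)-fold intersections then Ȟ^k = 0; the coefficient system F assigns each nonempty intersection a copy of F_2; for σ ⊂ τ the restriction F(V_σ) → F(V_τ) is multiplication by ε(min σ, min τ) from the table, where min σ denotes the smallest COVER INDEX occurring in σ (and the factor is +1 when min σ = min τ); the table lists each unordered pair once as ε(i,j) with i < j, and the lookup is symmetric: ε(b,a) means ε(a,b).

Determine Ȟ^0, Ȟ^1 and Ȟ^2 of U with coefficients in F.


Ȟ^0 ≅ Z/2, Ȟ^1 ≅ Z/2 and Ȟ^2 ≅ Z/2

nonempty intersections:
  V12={p3,p19,p29} V13={p22,p24,p29} V14={p21,p22,p23} V15={p23,p26,p30} V16={p19,p26,p32} V23={p6,p20,p29} V24={p7,p11,p31} V25={p6,p14,p31} V26={p1,p7,p19} V34={p4,p12,p22} V35={p6,p17,p27} V36={p4,p8,p13,p17} V45={p23,p28,p31} V46={p4,p7,p25} V56={p15,p17,p26}
  V123={p29} V126={p19} V134={p22} V145={p23} V156={p26} V235={p6} V245={p31} V246={p7} V346={p4} V356={p17}
C dims 6,15,10; δ0: rk_F2 5; δ1: rk_F2 9
Ȟ^0: (6−5)−0=1 ⇒ Z/2
Ȟ^1: (15−9)−5=1 ⇒ Z/2
Ȟ^2: (10−0)−9=1 ⇒ Z/2


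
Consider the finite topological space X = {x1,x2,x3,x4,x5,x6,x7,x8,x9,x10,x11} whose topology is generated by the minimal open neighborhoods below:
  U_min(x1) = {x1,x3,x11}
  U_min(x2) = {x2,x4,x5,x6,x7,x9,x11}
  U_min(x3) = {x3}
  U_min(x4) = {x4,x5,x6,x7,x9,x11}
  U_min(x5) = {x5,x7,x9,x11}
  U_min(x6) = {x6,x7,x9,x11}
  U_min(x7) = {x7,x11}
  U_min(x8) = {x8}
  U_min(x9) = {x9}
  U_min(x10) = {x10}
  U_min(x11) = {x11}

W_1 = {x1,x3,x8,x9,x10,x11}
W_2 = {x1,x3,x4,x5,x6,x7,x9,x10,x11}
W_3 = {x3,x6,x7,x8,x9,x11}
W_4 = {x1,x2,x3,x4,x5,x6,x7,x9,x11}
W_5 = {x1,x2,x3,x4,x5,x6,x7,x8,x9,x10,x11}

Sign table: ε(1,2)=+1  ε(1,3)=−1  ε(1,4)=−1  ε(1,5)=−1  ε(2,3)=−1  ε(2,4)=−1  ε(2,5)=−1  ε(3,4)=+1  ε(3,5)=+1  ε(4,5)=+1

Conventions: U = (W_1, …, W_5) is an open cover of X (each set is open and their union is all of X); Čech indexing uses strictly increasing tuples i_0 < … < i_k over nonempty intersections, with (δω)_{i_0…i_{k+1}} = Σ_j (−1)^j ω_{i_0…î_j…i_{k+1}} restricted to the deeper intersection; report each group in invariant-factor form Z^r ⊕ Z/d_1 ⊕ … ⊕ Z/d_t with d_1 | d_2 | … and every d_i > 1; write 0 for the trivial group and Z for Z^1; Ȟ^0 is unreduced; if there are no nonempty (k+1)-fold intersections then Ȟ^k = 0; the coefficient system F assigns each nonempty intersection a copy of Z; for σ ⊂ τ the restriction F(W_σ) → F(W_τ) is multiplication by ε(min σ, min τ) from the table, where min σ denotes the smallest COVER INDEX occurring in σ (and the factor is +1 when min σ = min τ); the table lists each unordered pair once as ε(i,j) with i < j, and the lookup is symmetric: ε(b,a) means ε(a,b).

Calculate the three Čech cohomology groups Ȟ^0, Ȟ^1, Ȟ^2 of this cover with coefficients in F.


nerve simplices:
  W12={x1,x3,x9,x10,x11} W13={x3,x8,x9,x11} W14={x1,x3,x9,x11} W15={x1,x3,x8,x9,x10,x11} W23={x3,x6,x7,x9,x11} W24={x1,x3,x4,x5,x6,x7,x9,x11} W25={x1,x3,x4,x5,x6,x7,x9,x10,x11} W34={x3,x6,x7,x9,x11} W35={x3,x6,x7,x8,x9,x11} W45={x1,x2,x3,x4,x5,x6,x7,x9,x11}
  W123={x3,x9,x11} W124={x1,x3,x9,x11} W125={x1,x3,x9,x10,x11} W134={x3,x9,x11} W135={x3,x8,x9,x11} W145={x1,x3,x9,x11} W234={x3,x6,x7,x9,x11} W235={x3,x6,x7,x9,x11} W245={x1,x3,x4,x5,x6,x7,x9,x11} W345={x3,x6,x7,x9,x11}
  W1234={x3,x9,x11} W1235={x3,x9,x11} W1245={x1,x3,x9,x11} W1345={x3,x9,x11} W2345={x3,x6,x7,x9,x11}
  W12345={x3,x9,x11}
C dims 5,10,10,5; δ0: rk 4, SNF 1^4; δ1: rk 6, SNF 1^6; δ2: rk 4, SNF 1^4
degree 0: 5−4−0 = 1 → Ȟ^0 ≅ Z
degree 1: 10−6−4 = 0 → Ȟ^1 ≅ 0
degree 2: 10−4−6 = 0 → Ȟ^2 ≅ 0

Ȟ^0 = Z,  Ȟ^1 = 0,  Ȟ^2 = 0


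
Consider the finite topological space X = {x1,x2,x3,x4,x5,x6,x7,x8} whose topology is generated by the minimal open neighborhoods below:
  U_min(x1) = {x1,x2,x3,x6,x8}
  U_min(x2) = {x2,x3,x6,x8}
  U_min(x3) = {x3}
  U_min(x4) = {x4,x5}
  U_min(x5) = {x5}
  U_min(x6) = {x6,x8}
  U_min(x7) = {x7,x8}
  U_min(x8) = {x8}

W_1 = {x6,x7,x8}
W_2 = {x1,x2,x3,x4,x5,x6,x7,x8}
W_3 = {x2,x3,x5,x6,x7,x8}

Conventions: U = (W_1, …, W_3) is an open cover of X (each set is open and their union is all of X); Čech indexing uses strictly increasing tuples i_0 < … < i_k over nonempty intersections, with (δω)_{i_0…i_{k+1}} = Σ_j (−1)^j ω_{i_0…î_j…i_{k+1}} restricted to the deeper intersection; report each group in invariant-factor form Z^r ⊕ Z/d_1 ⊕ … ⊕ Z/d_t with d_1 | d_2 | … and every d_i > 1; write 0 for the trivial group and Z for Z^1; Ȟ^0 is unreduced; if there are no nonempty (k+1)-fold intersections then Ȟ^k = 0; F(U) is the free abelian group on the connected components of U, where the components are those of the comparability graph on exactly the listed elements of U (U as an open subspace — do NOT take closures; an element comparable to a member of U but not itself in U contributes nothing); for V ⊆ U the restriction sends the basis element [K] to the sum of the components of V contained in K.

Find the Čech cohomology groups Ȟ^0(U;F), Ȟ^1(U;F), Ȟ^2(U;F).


Ȟ^0 ≅ Z^2, Ȟ^1 ≅ 0, Ȟ^2 ≅ 0

cover nerve:
  W12={x6,x7,x8} W13={x6,x7,x8} W23={x2,x3,x5,x6,x7,x8}
  W123={x6,x7,x8}
components per intersection:
  W1: {x6,x7,x8}
  W2: {x1,x2,x3,x6,x7,x8} {x4,x5}
  W3: {x2,x3,x6,x7,x8} {x5}
  W12: {x6,x7,x8}
  W13: {x6,x7,x8}
  W23: {x2,x3,x6,x7,x8} {x5}
  W123: {x6,x7,x8}
C dims 5,4,1; δ0: rk 3, SNF 1^3; δ1: rk 1, SNF 1^1
Ȟ^0: (5−3)−0=2 ⇒ Z^2
Ȟ^1: (4−1)−3=0 ⇒ 0
Ȟ^2: (1−0)−1=0 ⇒ 0


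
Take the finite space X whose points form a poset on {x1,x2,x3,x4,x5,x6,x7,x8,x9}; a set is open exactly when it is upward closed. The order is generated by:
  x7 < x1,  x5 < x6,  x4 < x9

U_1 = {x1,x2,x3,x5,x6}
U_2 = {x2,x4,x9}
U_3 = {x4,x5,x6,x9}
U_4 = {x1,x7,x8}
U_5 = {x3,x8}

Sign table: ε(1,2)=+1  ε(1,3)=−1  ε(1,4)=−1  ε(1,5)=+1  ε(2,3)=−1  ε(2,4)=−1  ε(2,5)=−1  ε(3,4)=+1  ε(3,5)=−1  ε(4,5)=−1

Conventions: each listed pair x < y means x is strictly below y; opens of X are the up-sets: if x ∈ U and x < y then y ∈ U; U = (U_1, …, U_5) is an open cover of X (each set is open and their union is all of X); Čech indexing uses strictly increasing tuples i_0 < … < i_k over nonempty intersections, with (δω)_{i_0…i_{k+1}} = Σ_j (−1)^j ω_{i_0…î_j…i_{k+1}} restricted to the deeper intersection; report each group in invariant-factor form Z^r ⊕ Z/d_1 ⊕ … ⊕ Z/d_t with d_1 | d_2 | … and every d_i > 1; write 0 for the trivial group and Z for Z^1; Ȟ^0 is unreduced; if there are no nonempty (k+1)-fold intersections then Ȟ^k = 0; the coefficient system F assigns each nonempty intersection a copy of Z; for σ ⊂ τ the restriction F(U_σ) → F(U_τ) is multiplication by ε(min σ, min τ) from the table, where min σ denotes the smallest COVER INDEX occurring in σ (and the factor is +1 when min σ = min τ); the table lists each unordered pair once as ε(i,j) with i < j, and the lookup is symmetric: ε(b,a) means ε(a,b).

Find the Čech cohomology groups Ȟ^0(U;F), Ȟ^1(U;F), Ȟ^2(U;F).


Ȟ^0 = Z, Ȟ^1 = Z^2, Ȟ^2 = 0

nerve of the cover:
  U12={x2} U13={x5,x6} U14={x1} U15={x3} U23={x4,x9} U45={x8}
C dims 5,6; δ0: rk 4, SNF 1^4
Ȟ^0 = (5 − 4) − 0 = 1, so Ȟ^0 ≅ Z
Ȟ^1 = (6 − 0) − 4 = 2, so Ȟ^1 ≅ Z^2
Ȟ^2 = (0 − 0) − 0 = 0, so Ȟ^2 ≅ 0


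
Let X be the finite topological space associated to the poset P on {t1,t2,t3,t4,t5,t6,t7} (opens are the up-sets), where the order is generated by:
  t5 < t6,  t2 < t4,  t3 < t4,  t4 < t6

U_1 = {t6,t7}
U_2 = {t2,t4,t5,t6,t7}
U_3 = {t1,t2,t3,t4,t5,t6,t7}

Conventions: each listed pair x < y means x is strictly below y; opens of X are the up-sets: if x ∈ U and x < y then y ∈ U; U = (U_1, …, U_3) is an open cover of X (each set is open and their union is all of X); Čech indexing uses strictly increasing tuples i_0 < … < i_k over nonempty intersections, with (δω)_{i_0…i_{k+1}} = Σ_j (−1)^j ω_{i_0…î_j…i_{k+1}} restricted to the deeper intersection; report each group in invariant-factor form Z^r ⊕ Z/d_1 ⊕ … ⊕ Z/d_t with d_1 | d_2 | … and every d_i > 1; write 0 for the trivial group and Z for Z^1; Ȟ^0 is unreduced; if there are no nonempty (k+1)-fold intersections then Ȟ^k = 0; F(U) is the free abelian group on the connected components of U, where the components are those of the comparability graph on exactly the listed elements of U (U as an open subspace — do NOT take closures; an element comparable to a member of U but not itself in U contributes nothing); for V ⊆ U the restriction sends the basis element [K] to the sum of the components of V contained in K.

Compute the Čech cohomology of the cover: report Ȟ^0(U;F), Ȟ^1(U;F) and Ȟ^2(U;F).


nonempty overlaps:
  U12={t6,t7} U13={t6,t7} U23={t2,t4,t5,t6,t7}
  U123={t6,t7}
components per intersection:
  U1: {t6} {t7}
  U2: {t2,t4,t5,t6} {t7}
  U3: {t1} {t2,t3,t4,t5,t6} {t7}
  U12: {t6} {t7}
  U13: {t6} {t7}
  U23: {t2,t4,t5,t6} {t7}
  U123: {t6} {t7}
C dims 7,6,2; δ0: rk 4, SNF 1^4; δ1: rk 2, SNF 1^2
degree 0: 7−4−0 = 3 → Ȟ^0 ≅ Z^3
degree 1: 6−2−4 = 0 → Ȟ^1 ≅ 0
degree 2: 2−0−2 = 0 → Ȟ^2 ≅ 0

Ȟ^0(U;F) ≅ Z^3,  Ȟ^1(U;F) ≅ 0,  Ȟ^2(U;F) ≅ 0


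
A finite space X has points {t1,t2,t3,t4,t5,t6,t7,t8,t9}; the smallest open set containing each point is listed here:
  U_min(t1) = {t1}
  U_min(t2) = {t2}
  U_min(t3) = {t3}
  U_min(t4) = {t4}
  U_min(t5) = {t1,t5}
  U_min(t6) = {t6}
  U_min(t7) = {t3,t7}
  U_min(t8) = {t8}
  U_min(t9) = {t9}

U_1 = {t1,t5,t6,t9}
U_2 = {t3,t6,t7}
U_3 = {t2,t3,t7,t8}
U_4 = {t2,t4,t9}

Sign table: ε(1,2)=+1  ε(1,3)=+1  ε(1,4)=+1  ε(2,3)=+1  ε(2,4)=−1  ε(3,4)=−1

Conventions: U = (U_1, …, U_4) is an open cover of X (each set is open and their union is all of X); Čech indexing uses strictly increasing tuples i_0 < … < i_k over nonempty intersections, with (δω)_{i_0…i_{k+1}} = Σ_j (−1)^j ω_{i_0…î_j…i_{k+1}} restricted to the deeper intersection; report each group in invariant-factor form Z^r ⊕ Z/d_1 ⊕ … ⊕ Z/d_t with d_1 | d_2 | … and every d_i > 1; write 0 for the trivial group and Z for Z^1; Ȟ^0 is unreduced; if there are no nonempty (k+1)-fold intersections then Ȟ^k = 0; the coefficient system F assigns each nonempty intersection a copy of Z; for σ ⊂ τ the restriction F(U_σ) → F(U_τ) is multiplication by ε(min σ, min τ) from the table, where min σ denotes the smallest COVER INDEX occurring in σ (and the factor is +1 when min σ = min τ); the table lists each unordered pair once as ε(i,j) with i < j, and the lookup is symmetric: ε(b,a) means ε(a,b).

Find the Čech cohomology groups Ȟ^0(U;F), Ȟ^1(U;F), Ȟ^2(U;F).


Ȟ^0(U;F) ≅ 0,  Ȟ^1(U;F) ≅ Z/2,  Ȟ^2(U;F) ≅ 0

nonempty overlaps:
  U12={t6} U14={t9} U23={t3,t7} U34={t2}
C dims 4,4; δ0: rk 4, SNF 1^3·2
degree 0: 4−4−0 = 0 → Ȟ^0 ≅ 0
degree 1: 4−0−4 = 0 plus torsion [2] → Ȟ^1 ≅ Z/2
degree 2: 0−0−0 = 0 → Ȟ^2 ≅ 0


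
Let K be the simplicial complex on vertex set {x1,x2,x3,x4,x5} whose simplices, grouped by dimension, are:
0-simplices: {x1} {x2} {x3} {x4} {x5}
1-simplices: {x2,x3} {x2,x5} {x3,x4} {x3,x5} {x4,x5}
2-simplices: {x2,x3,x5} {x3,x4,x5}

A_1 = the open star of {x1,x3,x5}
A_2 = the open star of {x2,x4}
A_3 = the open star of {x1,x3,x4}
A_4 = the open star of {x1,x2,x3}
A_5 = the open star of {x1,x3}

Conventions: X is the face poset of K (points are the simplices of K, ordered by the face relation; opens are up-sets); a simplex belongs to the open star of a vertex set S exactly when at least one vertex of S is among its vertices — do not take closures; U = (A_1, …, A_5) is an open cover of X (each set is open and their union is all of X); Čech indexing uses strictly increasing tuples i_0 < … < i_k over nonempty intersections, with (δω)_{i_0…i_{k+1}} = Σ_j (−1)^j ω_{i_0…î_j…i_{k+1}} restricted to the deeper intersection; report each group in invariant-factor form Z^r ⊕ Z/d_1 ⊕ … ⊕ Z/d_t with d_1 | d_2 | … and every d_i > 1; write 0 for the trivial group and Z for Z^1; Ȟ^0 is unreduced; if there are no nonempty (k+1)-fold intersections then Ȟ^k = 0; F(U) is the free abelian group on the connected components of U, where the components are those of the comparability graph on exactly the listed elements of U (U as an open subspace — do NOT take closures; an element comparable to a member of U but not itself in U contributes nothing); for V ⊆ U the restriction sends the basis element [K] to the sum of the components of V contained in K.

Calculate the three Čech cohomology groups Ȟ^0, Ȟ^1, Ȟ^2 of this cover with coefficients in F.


cover nerve:
  A1={{x1},{x3},{x5},{x2,x3},{x2,x5},{x3,x4},{x3,x5},{x4,x5},{x2,x3,x5},{x3,x4,x5}} A2={{x2},{x4},{x2,x3},{x2,x5},{x3,x4},{x4,x5},{x2,x3,x5},{x3,x4,x5}} A3={{x1},{x3},{x4},{x2,x3},{x3,x4},{x3,x5},{x4,x5},{x2,x3,x5},{x3,x4,x5}} A4={{x1},{x2},{x3},{x2,x3},{x2,x5},{x3,x4},{x3,x5},{x2,x3,x5},{x3,x4,x5}} A5={{x1},{x3},{x2,x3},{x3,x4},{x3,x5},{x2,x3,x5},{x3,x4,x5}}
  A12={{x2,x3},{x2,x5},{x3,x4},{x4,x5},{x2,x3,x5},{x3,x4,x5}} A13={{x1},{x3},{x2,x3},{x3,x4},{x3,x5},{x4,x5},{x2,x3,x5},{x3,x4,x5}} A14={{x1},{x3},{x2,x3},{x2,x5},{x3,x4},{x3,x5},{x2,x3,x5},{x3,x4,x5}} A15={{x1},{x3},{x2,x3},{x3,x4},{x3,x5},{x2,x3,x5},{x3,x4,x5}} A23={{x4},{x2,x3},{x3,x4},{x4,x5},{x2,x3,x5},{x3,x4,x5}} A24={{x2},{x2,x3},{x2,x5},{x3,x4},{x2,x3,x5},{x3,x4,x5}} A25={{x2,x3},{x3,x4},{x2,x3,x5},{x3,x4,x5}} A34={{x1},{x3},{x2,x3},{x3,x4},{x3,x5},{x2,x3,x5},{x3,x4,x5}} A35={{x1},{x3},{x2,x3},{x3,x4},{x3,x5},{x2,x3,x5},{x3,x4,x5}} A45={{x1},{x3},{x2,x3},{x3,x4},{x3,x5},{x2,x3,x5},{x3,x4,x5}}
  A123={{x2,x3},{x3,x4},{x4,x5},{x2,x3,x5},{x3,x4,x5}} A124={{x2,x3},{x2,x5},{x3,x4},{x2,x3,x5},{x3,x4,x5}} A125={{x2,x3},{x3,x4},{x2,x3,x5},{x3,x4,x5}} A134={{x1},{x3},{x2,x3},{x3,x4},{x3,x5},{x2,x3,x5},{x3,x4,x5}} A135={{x1},{x3},{x2,x3},{x3,x4},{x3,x5},{x2,x3,x5},{x3,x4,x5}} A145={{x1},{x3},{x2,x3},{x3,x4},{x3,x5},{x2,x3,x5},{x3,x4,x5}} A234={{x2,x3},{x3,x4},{x2,x3,x5},{x3,x4,x5}} A235={{x2,x3},{x3,x4},{x2,x3,x5},{x3,x4,x5}} A245={{x2,x3},{x3,x4},{x2,x3,x5},{x3,x4,x5}} A345={{x1},{x3},{x2,x3},{x3,x4},{x3,x5},{x2,x3,x5},{x3,x4,x5}}
  A1234={{x2,x3},{x3,x4},{x2,x3,x5},{x3,x4,x5}} A1235={{x2,x3},{x3,x4},{x2,x3,x5},{x3,x4,x5}} A1245={{x2,x3},{x3,x4},{x2,x3,x5},{x3,x4,x5}} A1345={{x1},{x3},{x2,x3},{x3,x4},{x3,x5},{x2,x3,x5},{x3,x4,x5}} A2345={{x2,x3},{x3,x4},{x2,x3,x5},{x3,x4,x5}}
  A12345={{x2,x3},{x3,x4},{x2,x3,x5},{x3,x4,x5}}
components per intersection:
  A1: {{x1}} {{x3},{x5},{x2,x3},{x2,x5},{x3,x4},{x3,x5},{x4,x5},{x2,x3,x5},{x3,x4,x5}}
  A2: {{x2},{x2,x3},{x2,x5},{x2,x3,x5}} {{x4},{x3,x4},{x4,x5},{x3,x4,x5}}
  A3: {{x1}} {{x3},{x4},{x2,x3},{x3,x4},{x3,x5},{x4,x5},{x2,x3,x5},{x3,x4,x5}}
  A4: {{x1}} {{x2},{x3},{x2,x3},{x2,x5},{x3,x4},{x3,x5},{x2,x3,x5},{x3,x4,x5}}
  A5: {{x1}} {{x3},{x2,x3},{x3,x4},{x3,x5},{x2,x3,x5},{x3,x4,x5}}
  A12: {{x2,x3},{x2,x5},{x2,x3,x5}} {{x3,x4},{x4,x5},{x3,x4,x5}}
  A13: {{x1}} {{x3},{x2,x3},{x3,x4},{x3,x5},{x4,x5},{x2,x3,x5},{x3,x4,x5}}
  A14: {{x1}} {{x3},{x2,x3},{x2,x5},{x3,x4},{x3,x5},{x2,x3,x5},{x3,x4,x5}}
  A15: {{x1}} {{x3},{x2,x3},{x3,x4},{x3,x5},{x2,x3,x5},{x3,x4,x5}}
  A23: {{x4},{x3,x4},{x4,x5},{x3,x4,x5}} {{x2,x3},{x2,x3,x5}}
  A24: {{x2},{x2,x3},{x2,x5},{x2,x3,x5}} {{x3,x4},{x3,x4,x5}}
  A25: {{x2,x3},{x2,x3,x5}} {{x3,x4},{x3,x4,x5}}
  A34: {{x1}} {{x3},{x2,x3},{x3,x4},{x3,x5},{x2,x3,x5},{x3,x4,x5}}
  A35: {{x1}} {{x3},{x2,x3},{x3,x4},{x3,x5},{x2,x3,x5},{x3,x4,x5}}
  A45: {{x1}} {{x3},{x2,x3},{x3,x4},{x3,x5},{x2,x3,x5},{x3,x4,x5}}
  A123: {{x2,x3},{x2,x3,x5}} {{x3,x4},{x4,x5},{x3,x4,x5}}
  A124: {{x2,x3},{x2,x5},{x2,x3,x5}} {{x3,x4},{x3,x4,x5}}
  A125: {{x2,x3},{x2,x3,x5}} {{x3,x4},{x3,x4,x5}}
  A134: {{x1}} {{x3},{x2,x3},{x3,x4},{x3,x5},{x2,x3,x5},{x3,x4,x5}}
  A135: {{x1}} {{x3},{x2,x3},{x3,x4},{x3,x5},{x2,x3,x5},{x3,x4,x5}}
  A145: {{x1}} {{x3},{x2,x3},{x3,x4},{x3,x5},{x2,x3,x5},{x3,x4,x5}}
  A234: {{x2,x3},{x2,x3,x5}} {{x3,x4},{x3,x4,x5}}
  A235: {{x2,x3},{x2,x3,x5}} {{x3,x4},{x3,x4,x5}}
  A245: {{x2,x3},{x2,x3,x5}} {{x3,x4},{x3,x4,x5}}
  A345: {{x1}} {{x3},{x2,x3},{x3,x4},{x3,x5},{x2,x3,x5},{x3,x4,x5}}
  A1234: {{x2,x3},{x2,x3,x5}} {{x3,x4},{x3,x4,x5}}
  A1235: {{x2,x3},{x2,x3,x5}} {{x3,x4},{x3,x4,x5}}
  A1245: {{x2,x3},{x2,x3,x5}} {{x3,x4},{x3,x4,x5}}
  A1345: {{x1}} {{x3},{x2,x3},{x3,x4},{x3,x5},{x2,x3,x5},{x3,x4,x5}}
  A2345: {{x2,x3},{x2,x3,x5}} {{x3,x4},{x3,x4,x5}}
  A12345: {{x2,x3},{x2,x3,x5}} {{x3,x4},{x3,x4,x5}}
C dims 10,20,20,10; δ0: rk 8, SNF 1^8; δ1: rk 12, SNF 1^12; δ2: rk 8, SNF 1^8
Ȟ^0: (10−8)−0=2 ⇒ Z^2
Ȟ^1: (20−12)−8=0 ⇒ 0
Ȟ^2: (20−8)−12=0 ⇒ 0

Ȟ^0 = Z^2, Ȟ^1 = 0 and Ȟ^2 = 0
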